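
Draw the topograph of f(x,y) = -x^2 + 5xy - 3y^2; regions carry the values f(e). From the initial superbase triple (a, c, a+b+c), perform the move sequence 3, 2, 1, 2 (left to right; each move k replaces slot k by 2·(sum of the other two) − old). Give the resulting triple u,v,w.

start (-1,-3,1) = (f(1,0),f(0,1),f(1,1))
replace slot 3: 2·((-1)+(-3)) − 1 = -9 → (-1,-3,-9)
replace slot 2: 2·((-1)+(-9)) − (-3) = -17 → (-1,-17,-9)
replace slot 1: 2·((-17)+(-9)) − (-1) = -51 → (-51,-17,-9)
replace slot 2: 2·((-51)+(-9)) − (-17) = -103 → (-51,-103,-9)

-51,-103,-9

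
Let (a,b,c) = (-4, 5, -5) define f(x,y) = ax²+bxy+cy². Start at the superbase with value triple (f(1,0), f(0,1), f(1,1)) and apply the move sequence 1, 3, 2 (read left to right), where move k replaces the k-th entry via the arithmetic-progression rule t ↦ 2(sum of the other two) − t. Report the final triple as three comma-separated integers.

start (-4,-5,-4) = (f(1,0),f(0,1),f(1,1))
replace slot 1: 2·((-5)+(-4)) − (-4) = -14 → (-14,-5,-4)
replace slot 3: 2·((-14)+(-5)) − (-4) = -34 → (-14,-5,-34)
replace slot 2: 2·((-14)+(-34)) − (-5) = -91 → (-14,-91,-34)

-14,-91,-34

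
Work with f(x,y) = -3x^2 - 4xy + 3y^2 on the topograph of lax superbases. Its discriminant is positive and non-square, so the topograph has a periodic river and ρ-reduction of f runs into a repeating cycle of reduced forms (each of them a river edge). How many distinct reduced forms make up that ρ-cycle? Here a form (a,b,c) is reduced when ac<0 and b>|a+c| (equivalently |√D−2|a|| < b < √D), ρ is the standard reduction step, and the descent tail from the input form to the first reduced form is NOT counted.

D = 52, ⌊√D⌋ = 7
descent: ρ → (3,4,-3)  [lands on river]
river: ρ → (-3,2,4)
river: ρ → (4,6,-1)
river: ρ → (-1,6,4)
river: ρ → (4,2,-3)
river: ρ → (-3,4,3)
river: ρ → (3,2,-4)
river: ρ → (-4,6,1)
river: ρ → (1,6,-4)
river: ρ → (-4,2,3)
ρ-cycle length = 10 (tail of 1 descent step not counted)

10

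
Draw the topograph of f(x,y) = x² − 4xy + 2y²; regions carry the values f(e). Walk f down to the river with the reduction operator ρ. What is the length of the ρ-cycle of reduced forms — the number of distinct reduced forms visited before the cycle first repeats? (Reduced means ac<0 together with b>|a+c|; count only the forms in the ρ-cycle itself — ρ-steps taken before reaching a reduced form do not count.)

D = 8, ⌊√D⌋ = 2
descent: ρ → (2,0,-1)
descent: ρ → (-1,2,1)  [lands on river]
river: ρ → (1,2,-1)
ρ-cycle length = 2 (tail of 2 descent steps not counted)

2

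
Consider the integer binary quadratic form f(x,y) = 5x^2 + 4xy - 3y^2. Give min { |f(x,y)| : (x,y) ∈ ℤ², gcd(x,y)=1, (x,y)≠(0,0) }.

river: ρ → (-3,8,1)
river: ρ → (1,8,-3)
river: ρ → (-3,4,5)
river: ρ → (5,6,-2)
river: ρ → (-2,6,5)
river: ρ → (5,4,-3)
closes: descent 0, river 6
min |a| on river = 1

1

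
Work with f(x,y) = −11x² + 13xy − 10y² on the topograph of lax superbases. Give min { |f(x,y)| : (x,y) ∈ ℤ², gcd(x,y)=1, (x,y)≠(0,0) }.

translate: b→9 (≡-13 mod 22), so (11,-13,10)→(11,9,8)
flip: (11,9,8)→(8,-9,11)
translate: b→7 (≡-9 mod 16), so (8,-9,11)→(8,7,10)
reduced (well bottom): (8,7,10) with a≤c, −a<b≤a
well minimum |f| = |-8| = 8 (negative-definite)

8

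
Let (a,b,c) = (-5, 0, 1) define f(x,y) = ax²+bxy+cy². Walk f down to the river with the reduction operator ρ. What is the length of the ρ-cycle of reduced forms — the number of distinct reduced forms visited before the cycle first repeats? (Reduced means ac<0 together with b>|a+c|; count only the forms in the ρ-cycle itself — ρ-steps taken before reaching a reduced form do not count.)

D = 20, ⌊√D⌋ = 4
descent: ρ → (1,4,-1)  [lands on river]
river: ρ → (-1,4,1)
ρ-cycle length = 2 (tail of 1 descent step not counted)

2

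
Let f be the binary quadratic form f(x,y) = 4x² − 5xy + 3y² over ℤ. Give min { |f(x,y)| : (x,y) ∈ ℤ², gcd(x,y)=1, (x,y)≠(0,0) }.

translate: b→3 (≡-5 mod 8), so (4,-5,3)→(4,3,2)
flip: (4,3,2)→(2,-3,4)
translate: b→1 (≡-3 mod 4), so (2,-3,4)→(2,1,3)
reduced (well bottom): (2,1,3) with a≤c, −a<b≤a
well minimum = a = 2

2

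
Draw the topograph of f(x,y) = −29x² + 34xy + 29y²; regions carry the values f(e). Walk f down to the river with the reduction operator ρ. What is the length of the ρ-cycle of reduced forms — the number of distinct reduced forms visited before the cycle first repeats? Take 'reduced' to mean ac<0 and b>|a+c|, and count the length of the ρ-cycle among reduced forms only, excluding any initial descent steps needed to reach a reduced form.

D = 4520, ⌊√D⌋ = 67
river: ρ → (29,24,-34)
river: ρ → (-34,44,19)
river: ρ → (19,32,-46)
river: ρ → (-46,60,5)
river: ρ → (5,60,-46)
river: ρ → (-46,32,19)
river: ρ → (19,44,-34)
river: ρ → (-34,24,29)
river: ρ → (29,34,-29)
river: ρ → (-29,24,34)
river: ρ → (34,44,-19)
river: ρ → (-19,32,46)
river: ρ → (46,60,-5)
river: ρ → (-5,60,46)
river: ρ → (46,32,-19)
river: ρ → (-19,44,34)
river: ρ → (34,24,-29)
river: ρ → (-29,34,29)
ρ-cycle length = 18 (tail of 0 descent steps not counted)

18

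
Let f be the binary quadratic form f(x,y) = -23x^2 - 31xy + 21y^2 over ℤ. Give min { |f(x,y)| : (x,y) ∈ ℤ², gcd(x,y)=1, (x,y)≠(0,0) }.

descent: ρ → (21,31,-23)  [lands on river]
river: ρ → (-23,15,29)
river: ρ → (29,43,-9)
river: ρ → (-9,47,19)
river: ρ → (19,29,-27)
river: ρ → (-27,25,21)
river: ρ → (21,17,-31)
river: ρ → (-31,45,7)
river: ρ → (7,53,-3)
river: ρ → (-3,49,41)
river: ρ → (41,33,-11)
river: ρ → (-11,33,41)
river: ρ → (41,49,-3)
river: ρ → (-3,53,7)
river: ρ → (7,45,-31)
river: ρ → (-31,17,21)
river: ρ → (21,25,-27)
river: ρ → (-27,29,19)
river: ρ → (19,47,-9)
river: ρ → (-9,43,29)
river: ρ → (29,15,-23)
river: ρ → (-23,31,21)
river: ρ → (21,53,-1)
river: ρ → (-1,53,21)
closes: descent 1, river 24
min |a| on river = 1

1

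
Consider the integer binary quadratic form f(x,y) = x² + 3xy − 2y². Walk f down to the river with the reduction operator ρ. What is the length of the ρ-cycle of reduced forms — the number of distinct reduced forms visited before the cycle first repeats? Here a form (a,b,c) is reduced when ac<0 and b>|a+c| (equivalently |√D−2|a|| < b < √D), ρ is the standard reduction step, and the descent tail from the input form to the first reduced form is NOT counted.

D = 17, ⌊√D⌋ = 4
river: ρ → (-2,1,2)
river: ρ → (2,3,-1)
river: ρ → (-1,3,2)
river: ρ → (2,1,-2)
river: ρ → (-2,3,1)
river: ρ → (1,3,-2)
ρ-cycle length = 6 (tail of 0 descent steps not counted)

6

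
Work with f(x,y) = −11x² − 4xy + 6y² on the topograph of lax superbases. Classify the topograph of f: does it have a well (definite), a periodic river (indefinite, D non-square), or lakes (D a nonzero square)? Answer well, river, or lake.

D = b²−4ac = (-4)² − 4·(-11)·6 = 280
D > 0 non-square ⇒ indefinite ⇒ periodic river

river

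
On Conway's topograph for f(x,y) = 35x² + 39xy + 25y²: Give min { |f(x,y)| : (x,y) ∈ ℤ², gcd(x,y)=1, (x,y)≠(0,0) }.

translate: b→-31 (≡39 mod 70), so (35,39,25)→(35,-31,21)
flip: (35,-31,21)→(21,31,35)
translate: b→-11 (≡31 mod 42), so (21,31,35)→(21,-11,25)
reduced (well bottom): (21,-11,25) with a≤c, −a<b≤a
well minimum = a = 21

21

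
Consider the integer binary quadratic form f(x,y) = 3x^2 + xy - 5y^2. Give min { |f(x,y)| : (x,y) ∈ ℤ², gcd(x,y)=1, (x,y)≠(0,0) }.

descent: ρ → (-5,-1,3)
descent: ρ → (3,7,-1)  [lands on river]
river: ρ → (-1,7,3)
river: ρ → (3,5,-3)
river: ρ → (-3,7,1)
river: ρ → (1,7,-3)
river: ρ → (-3,5,3)
closes: descent 2, river 6
min |a| on river = 1

1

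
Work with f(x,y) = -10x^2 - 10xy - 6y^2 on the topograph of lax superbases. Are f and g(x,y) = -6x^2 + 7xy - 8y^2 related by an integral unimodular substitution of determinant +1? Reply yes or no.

D₁ = -140, D₂ = -143
discriminants differ ⇒ not SL₂(ℤ)-equivalent

no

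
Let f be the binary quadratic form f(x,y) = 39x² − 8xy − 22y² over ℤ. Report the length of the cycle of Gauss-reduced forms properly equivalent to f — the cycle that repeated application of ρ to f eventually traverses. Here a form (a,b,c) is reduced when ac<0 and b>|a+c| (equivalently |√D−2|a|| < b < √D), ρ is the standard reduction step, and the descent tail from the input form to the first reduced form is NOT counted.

D = 3496, ⌊√D⌋ = 59
descent: ρ → (-22,52,9)  [lands on river]
river: ρ → (9,56,-10)
river: ρ → (-10,44,39)
river: ρ → (39,34,-15)
river: ρ → (-15,56,6)
river: ρ → (6,52,-33)
river: ρ → (-33,14,25)
river: ρ → (25,36,-22)
ρ-cycle length = 8 (tail of 1 descent step not counted)

8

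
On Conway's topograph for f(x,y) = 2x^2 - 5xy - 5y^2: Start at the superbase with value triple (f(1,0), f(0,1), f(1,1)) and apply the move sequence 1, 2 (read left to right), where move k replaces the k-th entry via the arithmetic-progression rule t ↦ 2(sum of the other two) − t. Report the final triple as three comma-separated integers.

start (2,-5,-8) = (f(1,0),f(0,1),f(1,1))
replace slot 1: 2·((-5)+(-8)) − 2 = -28 → (-28,-5,-8)
replace slot 2: 2·((-28)+(-8)) − (-5) = -67 → (-28,-67,-8)

-28,-67,-8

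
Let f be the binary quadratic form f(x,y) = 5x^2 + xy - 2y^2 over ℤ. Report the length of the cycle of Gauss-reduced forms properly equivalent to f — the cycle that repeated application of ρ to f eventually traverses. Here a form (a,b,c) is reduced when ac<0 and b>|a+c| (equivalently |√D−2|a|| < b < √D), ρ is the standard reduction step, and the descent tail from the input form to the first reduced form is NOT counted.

D = 41, ⌊√D⌋ = 6
descent: ρ → (-2,3,4)  [lands on river]
river: ρ → (4,5,-1)
river: ρ → (-1,5,4)
river: ρ → (4,3,-2)
river: ρ → (-2,5,2)
river: ρ → (2,3,-4)
river: ρ → (-4,5,1)
river: ρ → (1,5,-4)
river: ρ → (-4,3,2)
river: ρ → (2,5,-2)
ρ-cycle length = 10 (tail of 1 descent step not counted)

10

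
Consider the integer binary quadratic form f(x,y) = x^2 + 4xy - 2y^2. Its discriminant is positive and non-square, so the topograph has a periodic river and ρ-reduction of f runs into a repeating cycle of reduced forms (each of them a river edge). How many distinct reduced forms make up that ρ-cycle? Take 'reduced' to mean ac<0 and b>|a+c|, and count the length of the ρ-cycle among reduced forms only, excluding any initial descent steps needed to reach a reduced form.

D = 24, ⌊√D⌋ = 4
river: ρ → (-2,4,1)
river: ρ → (1,4,-2)
ρ-cycle length = 2 (tail of 0 descent steps not counted)

2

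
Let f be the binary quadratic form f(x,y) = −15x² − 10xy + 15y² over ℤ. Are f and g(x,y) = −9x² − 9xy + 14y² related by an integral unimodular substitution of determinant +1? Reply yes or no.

D₁ = 1000, D₂ = 585
discriminants differ ⇒ not SL₂(ℤ)-equivalent

no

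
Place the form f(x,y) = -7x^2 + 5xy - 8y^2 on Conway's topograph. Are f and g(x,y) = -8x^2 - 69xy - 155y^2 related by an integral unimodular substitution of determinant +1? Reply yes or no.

D₁ = -199, D₂ = -199
f is negative-definite; reduce −f:
−f: reduced (well bottom): (7,-5,8) with a≤c, −a<b≤a
flip sign back: reduced form of f is (-7,5,-8)
g is negative-definite; reduce −g:
−g: translate: b→5 (≡69 mod 16), so (8,69,155)→(8,5,7)
−g: flip: (8,5,7)→(7,-5,8)
−g: reduced (well bottom): (7,-5,8) with a≤c, −a<b≤a
flip sign back: reduced form of g is (-7,5,-8)
reduced forms (-7, 5, -8) vs (-7, 5, -8) ⇒ equivalent

yes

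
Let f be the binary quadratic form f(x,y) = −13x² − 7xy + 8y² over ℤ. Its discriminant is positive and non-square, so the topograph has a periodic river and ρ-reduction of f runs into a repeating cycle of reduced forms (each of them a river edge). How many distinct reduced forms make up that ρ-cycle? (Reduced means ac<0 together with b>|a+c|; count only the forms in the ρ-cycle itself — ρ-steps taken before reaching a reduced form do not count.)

D = 465, ⌊√D⌋ = 21
descent: ρ → (8,7,-13)  [lands on river]
river: ρ → (-13,19,2)
river: ρ → (2,21,-3)
river: ρ → (-3,21,2)
river: ρ → (2,19,-13)
river: ρ → (-13,7,8)
river: ρ → (8,9,-12)
river: ρ → (-12,15,5)
river: ρ → (5,15,-12)
river: ρ → (-12,9,8)
ρ-cycle length = 10 (tail of 1 descent step not counted)

10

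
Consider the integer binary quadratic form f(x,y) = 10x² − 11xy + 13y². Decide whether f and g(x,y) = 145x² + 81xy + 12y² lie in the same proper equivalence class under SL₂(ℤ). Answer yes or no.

D₁ = -399, D₂ = -399
f: translate: b→9 (≡-11 mod 20), so (10,-11,13)→(10,9,12)
f: reduced (well bottom): (10,9,12) with a≤c, −a<b≤a
g: flip: (145,81,12)→(12,-81,145)
g: translate: b→-9 (≡-81 mod 24), so (12,-81,145)→(12,-9,10)
g: flip: (12,-9,10)→(10,9,12)
g: reduced (well bottom): (10,9,12) with a≤c, −a<b≤a
reduced forms (10, 9, 12) vs (10, 9, 12) ⇒ equivalent

yes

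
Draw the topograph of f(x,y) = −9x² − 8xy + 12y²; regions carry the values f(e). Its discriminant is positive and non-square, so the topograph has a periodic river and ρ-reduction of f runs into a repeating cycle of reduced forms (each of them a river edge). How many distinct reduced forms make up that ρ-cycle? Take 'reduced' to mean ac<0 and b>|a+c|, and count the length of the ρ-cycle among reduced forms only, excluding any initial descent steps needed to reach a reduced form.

D = 496, ⌊√D⌋ = 22
descent: ρ → (12,8,-9)  [lands on river]
river: ρ → (-9,10,11)
river: ρ → (11,12,-8)
river: ρ → (-8,20,3)
river: ρ → (3,22,-1)
river: ρ → (-1,22,3)
river: ρ → (3,20,-8)
river: ρ → (-8,12,11)
river: ρ → (11,10,-9)
river: ρ → (-9,8,12)
river: ρ → (12,16,-5)
river: ρ → (-5,14,15)
river: ρ → (15,16,-4)
river: ρ → (-4,16,15)
river: ρ → (15,14,-5)
river: ρ → (-5,16,12)
ρ-cycle length = 16 (tail of 1 descent step not counted)

16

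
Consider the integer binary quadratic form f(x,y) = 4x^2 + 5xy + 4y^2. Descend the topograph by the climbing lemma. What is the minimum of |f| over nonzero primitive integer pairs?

translate: b→-3 (≡5 mod 8), so (4,5,4)→(4,-3,3)
flip: (4,-3,3)→(3,3,4)
reduced (well bottom): (3,3,4) with a≤c, −a<b≤a
well minimum = a = 3

3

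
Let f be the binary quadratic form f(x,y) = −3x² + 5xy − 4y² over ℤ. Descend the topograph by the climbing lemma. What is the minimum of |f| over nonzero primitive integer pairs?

translate: b→1 (≡-5 mod 6), so (3,-5,4)→(3,1,2)
flip: (3,1,2)→(2,-1,3)
reduced (well bottom): (2,-1,3) with a≤c, −a<b≤a
well minimum |f| = |-2| = 2 (negative-definite)

2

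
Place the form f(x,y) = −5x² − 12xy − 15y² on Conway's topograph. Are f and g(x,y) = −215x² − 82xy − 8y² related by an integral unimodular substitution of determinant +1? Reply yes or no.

D₁ = -156, D₂ = -156
f is negative-definite; reduce −f:
−f: translate: b→2 (≡12 mod 10), so (5,12,15)→(5,2,8)
−f: reduced (well bottom): (5,2,8) with a≤c, −a<b≤a
flip sign back: reduced form of f is (-5,-2,-8)
g is negative-definite; reduce −g:
−g: flip: (215,82,8)→(8,-82,215)
−g: translate: b→-2 (≡-82 mod 16), so (8,-82,215)→(8,-2,5)
−g: flip: (8,-2,5)→(5,2,8)
−g: reduced (well bottom): (5,2,8) with a≤c, −a<b≤a
flip sign back: reduced form of g is (-5,-2,-8)
reduced forms (-5, -2, -8) vs (-5, -2, -8) ⇒ equivalent

yes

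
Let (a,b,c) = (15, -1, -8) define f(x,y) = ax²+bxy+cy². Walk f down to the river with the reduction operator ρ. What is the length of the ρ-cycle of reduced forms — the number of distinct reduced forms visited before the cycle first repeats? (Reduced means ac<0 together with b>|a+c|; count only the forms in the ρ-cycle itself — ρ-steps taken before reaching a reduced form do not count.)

D = 481, ⌊√D⌋ = 21
descent: ρ → (-8,17,6)  [lands on river]
river: ρ → (6,19,-5)
river: ρ → (-5,21,2)
river: ρ → (2,19,-15)
river: ρ → (-15,11,6)
river: ρ → (6,13,-13)
river: ρ → (-13,13,6)
river: ρ → (6,11,-15)
river: ρ → (-15,19,2)
river: ρ → (2,21,-5)
river: ρ → (-5,19,6)
river: ρ → (6,17,-8)
river: ρ → (-8,15,8)
river: ρ → (8,17,-6)
river: ρ → (-6,19,5)
river: ρ → (5,21,-2)
river: ρ → (-2,19,15)
river: ρ → (15,11,-6)
river: ρ → (-6,13,13)
river: ρ → (13,13,-6)
river: ρ → (-6,11,15)
river: ρ → (15,19,-2)
river: ρ → (-2,21,5)
river: ρ → (5,19,-6)
river: ρ → (-6,17,8)
river: ρ → (8,15,-8)
ρ-cycle length = 26 (tail of 1 descent step not counted)

26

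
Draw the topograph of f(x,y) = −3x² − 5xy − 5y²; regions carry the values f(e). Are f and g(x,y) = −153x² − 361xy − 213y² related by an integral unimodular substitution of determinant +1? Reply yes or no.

D₁ = -35, D₂ = -35
f is negative-definite; reduce −f:
−f: translate: b→-1 (≡5 mod 6), so (3,5,5)→(3,-1,3)
−f: flip: (3,-1,3)→(3,1,3)
−f: reduced (well bottom): (3,1,3) with a≤c, −a<b≤a
flip sign back: reduced form of f is (-3,-1,-3)
g is negative-definite; reduce −g:
−g: translate: b→55 (≡361 mod 306), so (153,361,213)→(153,55,5)
−g: flip: (153,55,5)→(5,-55,153)
−g: translate: b→5 (≡-55 mod 10), so (5,-55,153)→(5,5,3)
−g: flip: (5,5,3)→(3,-5,5)
−g: translate: b→1 (≡-5 mod 6), so (3,-5,5)→(3,1,3)
−g: reduced (well bottom): (3,1,3) with a≤c, −a<b≤a
flip sign back: reduced form of g is (-3,-1,-3)
reduced forms (-3, -1, -3) vs (-3, -1, -3) ⇒ equivalent

yes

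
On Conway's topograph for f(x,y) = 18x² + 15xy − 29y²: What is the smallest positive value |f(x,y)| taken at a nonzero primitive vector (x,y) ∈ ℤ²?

river: ρ → (-29,43,4)
river: ρ → (4,45,-18)
river: ρ → (-18,27,22)
river: ρ → (22,17,-23)
river: ρ → (-23,29,16)
river: ρ → (16,35,-17)
river: ρ → (-17,33,18)
river: ρ → (18,39,-11)
river: ρ → (-11,27,36)
river: ρ → (36,45,-2)
river: ρ → (-2,47,13)
river: ρ → (13,31,-26)
river: ρ → (-26,21,18)
river: ρ → (18,15,-29)
closes: descent 0, river 14
min |a| on river = 2

2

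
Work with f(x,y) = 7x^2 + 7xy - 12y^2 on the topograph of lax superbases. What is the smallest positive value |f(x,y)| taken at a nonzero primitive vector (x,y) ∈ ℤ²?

river: ρ → (-12,17,2)
river: ρ → (2,19,-3)
river: ρ → (-3,17,8)
river: ρ → (8,15,-5)
river: ρ → (-5,15,8)
river: ρ → (8,17,-3)
river: ρ → (-3,19,2)
river: ρ → (2,17,-12)
river: ρ → (-12,7,7)
river: ρ → (7,7,-12)
closes: descent 0, river 10
min |a| on river = 2

2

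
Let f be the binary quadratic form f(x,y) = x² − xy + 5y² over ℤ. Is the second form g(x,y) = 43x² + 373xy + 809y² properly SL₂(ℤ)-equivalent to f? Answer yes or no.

D₁ = -19, D₂ = -19
f: translate: b→1 (≡-1 mod 2), so (1,-1,5)→(1,1,5)
f: reduced (well bottom): (1,1,5) with a≤c, −a<b≤a
g: translate: b→29 (≡373 mod 86), so (43,373,809)→(43,29,5)
g: flip: (43,29,5)→(5,-29,43)
g: translate: b→1 (≡-29 mod 10), so (5,-29,43)→(5,1,1)
g: flip: (5,1,1)→(1,-1,5)
g: translate: b→1 (≡-1 mod 2), so (1,-1,5)→(1,1,5)
g: reduced (well bottom): (1,1,5) with a≤c, −a<b≤a
reduced forms (1, 1, 5) vs (1, 1, 5) ⇒ equivalent

yes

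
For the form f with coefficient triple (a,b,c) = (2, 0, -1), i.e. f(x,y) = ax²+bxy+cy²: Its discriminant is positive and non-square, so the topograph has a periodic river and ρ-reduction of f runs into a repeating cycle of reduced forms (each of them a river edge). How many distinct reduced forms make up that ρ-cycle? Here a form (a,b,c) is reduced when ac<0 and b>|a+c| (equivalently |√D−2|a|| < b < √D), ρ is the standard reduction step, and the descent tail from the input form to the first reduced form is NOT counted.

D = 8, ⌊√D⌋ = 2
descent: ρ → (-1,2,1)  [lands on river]
river: ρ → (1,2,-1)
ρ-cycle length = 2 (tail of 1 descent step not counted)

2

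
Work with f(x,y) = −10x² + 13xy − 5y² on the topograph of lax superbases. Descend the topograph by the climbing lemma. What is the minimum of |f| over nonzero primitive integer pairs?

translate: b→7 (≡-13 mod 20), so (10,-13,5)→(10,7,2)
flip: (10,7,2)→(2,-7,10)
translate: b→1 (≡-7 mod 4), so (2,-7,10)→(2,1,4)
reduced (well bottom): (2,1,4) with a≤c, −a<b≤a
well minimum |f| = |-2| = 2 (negative-definite)

2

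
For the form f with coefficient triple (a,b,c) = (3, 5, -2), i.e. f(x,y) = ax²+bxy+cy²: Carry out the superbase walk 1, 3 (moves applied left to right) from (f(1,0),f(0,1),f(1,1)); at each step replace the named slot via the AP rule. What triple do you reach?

start (3,-2,6) = (f(1,0),f(0,1),f(1,1))
replace slot 1: 2·((-2)+6) − 3 = 5 → (5,-2,6)
replace slot 3: 2·(5+(-2)) − 6 = 0 → (5,-2,0)

5,-2,0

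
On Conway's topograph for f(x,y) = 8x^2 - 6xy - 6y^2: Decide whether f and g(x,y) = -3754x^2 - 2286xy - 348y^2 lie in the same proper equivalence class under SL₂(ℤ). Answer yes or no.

D₁ = 228, D₂ = 228
river cycle of f (length 6): (-6, 6, 8), (8, 10, -4), (-4, 14, 2), (2, 14, -4), (-4, 10, 8), (8, 6, -6)
river cycle of g (length 6): (-4, 14, 2), (2, 14, -4), (-4, 10, 8), (8, 6, -6), (-6, 6, 8), (8, 10, -4)
cycles coincide ⇒ equivalent

yes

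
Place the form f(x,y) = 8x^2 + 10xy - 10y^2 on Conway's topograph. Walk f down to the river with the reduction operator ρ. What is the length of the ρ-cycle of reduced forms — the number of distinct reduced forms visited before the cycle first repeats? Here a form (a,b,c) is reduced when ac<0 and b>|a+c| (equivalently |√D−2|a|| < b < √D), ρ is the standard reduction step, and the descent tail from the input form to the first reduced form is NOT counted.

D = 420, ⌊√D⌋ = 20
river: ρ → (-10,10,8)
river: ρ → (8,6,-12)
river: ρ → (-12,18,2)
river: ρ → (2,18,-12)
river: ρ → (-12,6,8)
river: ρ → (8,10,-10)
ρ-cycle length = 6 (tail of 0 descent steps not counted)

6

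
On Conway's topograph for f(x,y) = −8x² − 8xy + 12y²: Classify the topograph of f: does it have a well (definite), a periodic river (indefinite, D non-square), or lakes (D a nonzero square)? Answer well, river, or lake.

D = b²−4ac = (-8)² − 4·(-8)·12 = 448
D > 0 non-square ⇒ indefinite ⇒ periodic river

river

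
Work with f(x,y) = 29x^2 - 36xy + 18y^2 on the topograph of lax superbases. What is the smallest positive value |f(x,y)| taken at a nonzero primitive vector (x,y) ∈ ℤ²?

translate: b→22 (≡-36 mod 58), so (29,-36,18)→(29,22,11)
flip: (29,22,11)→(11,-22,29)
translate: b→0 (≡-22 mod 22), so (11,-22,29)→(11,0,18)
reduced (well bottom): (11,0,18) with a≤c, −a<b≤a
well minimum = a = 11

11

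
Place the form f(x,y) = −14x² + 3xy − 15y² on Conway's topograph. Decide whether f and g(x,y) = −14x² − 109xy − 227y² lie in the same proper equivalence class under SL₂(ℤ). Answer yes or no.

D₁ = -831, D₂ = -831
f is negative-definite; reduce −f:
−f: reduced (well bottom): (14,-3,15) with a≤c, −a<b≤a
flip sign back: reduced form of f is (-14,3,-15)
g is negative-definite; reduce −g:
−g: translate: b→-3 (≡109 mod 28), so (14,109,227)→(14,-3,15)
−g: reduced (well bottom): (14,-3,15) with a≤c, −a<b≤a
flip sign back: reduced form of g is (-14,3,-15)
reduced forms (-14, 3, -15) vs (-14, 3, -15) ⇒ equivalent

yes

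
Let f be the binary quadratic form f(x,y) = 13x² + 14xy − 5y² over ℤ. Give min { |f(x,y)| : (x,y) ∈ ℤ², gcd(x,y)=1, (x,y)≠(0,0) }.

river: ρ → (-5,16,10)
river: ρ → (10,4,-11)
river: ρ → (-11,18,3)
river: ρ → (3,18,-11)
river: ρ → (-11,4,10)
river: ρ → (10,16,-5)
river: ρ → (-5,14,13)
river: ρ → (13,12,-6)
river: ρ → (-6,12,13)
river: ρ → (13,14,-5)
closes: descent 0, river 10
min |a| on river = 3

3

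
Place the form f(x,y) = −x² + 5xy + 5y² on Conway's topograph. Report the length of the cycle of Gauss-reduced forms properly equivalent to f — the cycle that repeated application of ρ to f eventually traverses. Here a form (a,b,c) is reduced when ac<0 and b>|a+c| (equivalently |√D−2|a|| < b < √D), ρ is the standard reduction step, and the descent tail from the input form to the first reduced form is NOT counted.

D = 45, ⌊√D⌋ = 6
river: ρ → (5,5,-1)
river: ρ → (-1,5,5)
ρ-cycle length = 2 (tail of 0 descent steps not counted)

2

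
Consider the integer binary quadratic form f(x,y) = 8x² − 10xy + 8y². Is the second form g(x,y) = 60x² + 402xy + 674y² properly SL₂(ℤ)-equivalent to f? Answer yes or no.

D₁ = -156, D₂ = -156
f: translate: b→6 (≡-10 mod 16), so (8,-10,8)→(8,6,6)
f: flip: (8,6,6)→(6,-6,8)
f: translate: b→6 (≡-6 mod 12), so (6,-6,8)→(6,6,8)
f: reduced (well bottom): (6,6,8) with a≤c, −a<b≤a
g: translate: b→42 (≡402 mod 120), so (60,402,674)→(60,42,8)
g: flip: (60,42,8)→(8,-42,60)
g: translate: b→6 (≡-42 mod 16), so (8,-42,60)→(8,6,6)
g: flip: (8,6,6)→(6,-6,8)
g: translate: b→6 (≡-6 mod 12), so (6,-6,8)→(6,6,8)
g: reduced (well bottom): (6,6,8) with a≤c, −a<b≤a
reduced forms (6, 6, 8) vs (6, 6, 8) ⇒ equivalent

yes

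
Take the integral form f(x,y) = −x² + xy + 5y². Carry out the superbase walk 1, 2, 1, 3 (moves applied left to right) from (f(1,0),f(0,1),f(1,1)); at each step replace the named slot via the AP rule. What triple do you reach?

start (-1,5,5) = (f(1,0),f(0,1),f(1,1))
replace slot 1: 2·(5+5) − (-1) = 21 → (21,5,5)
replace slot 2: 2·(21+5) − 5 = 47 → (21,47,5)
replace slot 1: 2·(47+5) − 21 = 83 → (83,47,5)
replace slot 3: 2·(83+47) − 5 = 255 → (83,47,255)

83,47,255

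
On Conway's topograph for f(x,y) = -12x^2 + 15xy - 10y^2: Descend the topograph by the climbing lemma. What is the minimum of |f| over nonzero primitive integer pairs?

translate: b→9 (≡-15 mod 24), so (12,-15,10)→(12,9,7)
flip: (12,9,7)→(7,-9,12)
translate: b→5 (≡-9 mod 14), so (7,-9,12)→(7,5,10)
reduced (well bottom): (7,5,10) with a≤c, −a<b≤a
well minimum |f| = |-7| = 7 (negative-definite)

7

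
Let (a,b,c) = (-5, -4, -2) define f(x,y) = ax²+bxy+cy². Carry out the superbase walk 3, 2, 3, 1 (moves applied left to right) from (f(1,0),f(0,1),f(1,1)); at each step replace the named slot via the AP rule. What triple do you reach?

start (-5,-2,-11) = (f(1,0),f(0,1),f(1,1))
replace slot 3: 2·((-5)+(-2)) − (-11) = -3 → (-5,-2,-3)
replace slot 2: 2·((-5)+(-3)) − (-2) = -14 → (-5,-14,-3)
replace slot 3: 2·((-5)+(-14)) − (-3) = -35 → (-5,-14,-35)
replace slot 1: 2·((-14)+(-35)) − (-5) = -93 → (-93,-14,-35)

-93,-14,-35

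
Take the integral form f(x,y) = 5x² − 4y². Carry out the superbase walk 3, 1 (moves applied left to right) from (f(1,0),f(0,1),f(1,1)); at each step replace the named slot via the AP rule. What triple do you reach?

start (5,-4,1) = (f(1,0),f(0,1),f(1,1))
replace slot 3: 2·(5+(-4)) − 1 = 1 → (5,-4,1)
replace slot 1: 2·((-4)+1) − 5 = -11 → (-11,-4,1)

-11,-4,1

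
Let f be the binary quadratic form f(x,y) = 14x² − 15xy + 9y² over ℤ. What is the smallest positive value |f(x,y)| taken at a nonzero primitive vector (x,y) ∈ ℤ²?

translate: b→13 (≡-15 mod 28), so (14,-15,9)→(14,13,8)
flip: (14,13,8)→(8,-13,14)
translate: b→3 (≡-13 mod 16), so (8,-13,14)→(8,3,9)
reduced (well bottom): (8,3,9) with a≤c, −a<b≤a
well minimum = a = 8

8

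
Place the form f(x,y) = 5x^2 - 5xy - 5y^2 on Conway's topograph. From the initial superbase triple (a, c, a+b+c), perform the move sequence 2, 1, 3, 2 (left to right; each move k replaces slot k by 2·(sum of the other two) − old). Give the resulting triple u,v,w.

start (5,-5,-5) = (f(1,0),f(0,1),f(1,1))
replace slot 2: 2·(5+(-5)) − (-5) = 5 → (5,5,-5)
replace slot 1: 2·(5+(-5)) − 5 = -5 → (-5,5,-5)
replace slot 3: 2·((-5)+5) − (-5) = 5 → (-5,5,5)
replace slot 2: 2·((-5)+5) − 5 = -5 → (-5,-5,5)

-5,-5,5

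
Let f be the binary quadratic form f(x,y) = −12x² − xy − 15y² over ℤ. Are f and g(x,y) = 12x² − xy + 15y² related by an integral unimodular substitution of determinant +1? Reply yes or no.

D₁ = -719, D₂ = -719
f is negative-definite; reduce −f:
−f: reduced (well bottom): (12,1,15) with a≤c, −a<b≤a
flip sign back: reduced form of f is (-12,-1,-15)
g: reduced (well bottom): (12,-1,15) with a≤c, −a<b≤a
reduced forms (-12, -1, -15) vs (12, -1, 15) ⇒ inequivalent

no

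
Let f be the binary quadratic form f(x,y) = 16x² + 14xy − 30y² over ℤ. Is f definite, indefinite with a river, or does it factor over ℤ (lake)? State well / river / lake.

D = b²−4ac = 14² − 4·16·(-30) = 2116
D = 46² is a perfect square ⇒ form factors over ℤ ⇒ lakes

lake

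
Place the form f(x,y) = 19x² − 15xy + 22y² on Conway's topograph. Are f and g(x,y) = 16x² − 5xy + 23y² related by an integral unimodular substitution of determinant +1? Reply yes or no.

D₁ = -1447, D₂ = -1447
f: reduced (well bottom): (19,-15,22) with a≤c, −a<b≤a
g: reduced (well bottom): (16,-5,23) with a≤c, −a<b≤a
reduced forms (19, -15, 22) vs (16, -5, 23) ⇒ inequivalent

no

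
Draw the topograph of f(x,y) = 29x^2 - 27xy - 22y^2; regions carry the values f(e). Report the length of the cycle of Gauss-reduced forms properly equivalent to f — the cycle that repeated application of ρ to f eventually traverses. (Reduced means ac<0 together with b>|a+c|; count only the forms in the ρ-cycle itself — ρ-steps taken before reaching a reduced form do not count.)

D = 3281, ⌊√D⌋ = 57
descent: ρ → (-22,27,29)  [lands on river]
river: ρ → (29,31,-20)
river: ρ → (-20,49,11)
river: ρ → (11,39,-40)
river: ρ → (-40,41,10)
river: ρ → (10,39,-44)
river: ρ → (-44,49,5)
river: ρ → (5,51,-34)
river: ρ → (-34,17,22)
river: ρ → (22,27,-29)
river: ρ → (-29,31,20)
river: ρ → (20,49,-11)
river: ρ → (-11,39,40)
river: ρ → (40,41,-10)
river: ρ → (-10,39,44)
river: ρ → (44,49,-5)
river: ρ → (-5,51,34)
river: ρ → (34,17,-22)
ρ-cycle length = 18 (tail of 1 descent step not counted)

18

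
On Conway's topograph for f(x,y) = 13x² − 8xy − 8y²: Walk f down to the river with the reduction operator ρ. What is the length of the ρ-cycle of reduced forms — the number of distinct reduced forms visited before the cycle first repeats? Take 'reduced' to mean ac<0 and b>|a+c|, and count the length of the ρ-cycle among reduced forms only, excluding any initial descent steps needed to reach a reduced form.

D = 480, ⌊√D⌋ = 21
descent: ρ → (-8,8,13)  [lands on river]
river: ρ → (13,18,-3)
river: ρ → (-3,18,13)
river: ρ → (13,8,-8)
ρ-cycle length = 4 (tail of 1 descent step not counted)

4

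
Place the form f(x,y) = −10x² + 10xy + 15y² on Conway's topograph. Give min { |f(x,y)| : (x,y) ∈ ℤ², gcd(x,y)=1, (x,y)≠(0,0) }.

river: ρ → (15,20,-5)
river: ρ → (-5,20,15)
river: ρ → (15,10,-10)
river: ρ → (-10,10,15)
closes: descent 0, river 4
min |a| on river = 5

5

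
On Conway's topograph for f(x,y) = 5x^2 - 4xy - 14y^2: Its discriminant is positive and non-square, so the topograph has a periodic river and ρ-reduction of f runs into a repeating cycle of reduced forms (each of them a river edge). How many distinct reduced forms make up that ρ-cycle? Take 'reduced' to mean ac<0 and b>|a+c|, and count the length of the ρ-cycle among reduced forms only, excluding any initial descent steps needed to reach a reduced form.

D = 296, ⌊√D⌋ = 17
descent: ρ → (-14,4,5)
descent: ρ → (5,16,-2)  [lands on river]
river: ρ → (-2,16,5)
river: ρ → (5,14,-5)
river: ρ → (-5,16,2)
river: ρ → (2,16,-5)
river: ρ → (-5,14,5)
ρ-cycle length = 6 (tail of 2 descent steps not counted)

6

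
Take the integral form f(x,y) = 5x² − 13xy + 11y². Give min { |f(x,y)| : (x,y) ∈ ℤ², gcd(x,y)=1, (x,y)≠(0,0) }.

translate: b→-3 (≡-13 mod 10), so (5,-13,11)→(5,-3,3)
flip: (5,-3,3)→(3,3,5)
reduced (well bottom): (3,3,5) with a≤c, −a<b≤a
well minimum = a = 3

3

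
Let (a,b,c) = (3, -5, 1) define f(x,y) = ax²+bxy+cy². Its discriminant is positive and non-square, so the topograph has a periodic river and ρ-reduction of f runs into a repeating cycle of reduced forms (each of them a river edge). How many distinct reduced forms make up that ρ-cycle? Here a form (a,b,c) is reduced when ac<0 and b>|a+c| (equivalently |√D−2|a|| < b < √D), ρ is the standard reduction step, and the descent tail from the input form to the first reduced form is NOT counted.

D = 13, ⌊√D⌋ = 3
descent: ρ → (1,3,-1)  [lands on river]
river: ρ → (-1,3,1)
ρ-cycle length = 2 (tail of 1 descent step not counted)

2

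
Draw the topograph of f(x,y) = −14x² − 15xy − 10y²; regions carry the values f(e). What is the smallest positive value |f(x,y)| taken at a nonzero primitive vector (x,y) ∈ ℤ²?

translate: b→-13 (≡15 mod 28), so (14,15,10)→(14,-13,9)
flip: (14,-13,9)→(9,13,14)
translate: b→-5 (≡13 mod 18), so (9,13,14)→(9,-5,10)
reduced (well bottom): (9,-5,10) with a≤c, −a<b≤a
well minimum |f| = |-9| = 9 (negative-definite)

9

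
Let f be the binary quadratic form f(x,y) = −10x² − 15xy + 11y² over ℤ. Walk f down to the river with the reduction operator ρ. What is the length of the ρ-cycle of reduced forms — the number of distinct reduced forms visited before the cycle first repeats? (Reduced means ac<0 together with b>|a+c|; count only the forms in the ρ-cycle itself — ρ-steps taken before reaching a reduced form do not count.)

D = 665, ⌊√D⌋ = 25
descent: ρ → (11,15,-10)  [lands on river]
river: ρ → (-10,25,1)
river: ρ → (1,25,-10)
river: ρ → (-10,15,11)
river: ρ → (11,7,-14)
river: ρ → (-14,21,4)
river: ρ → (4,19,-19)
river: ρ → (-19,19,4)
river: ρ → (4,21,-14)
river: ρ → (-14,7,11)
ρ-cycle length = 10 (tail of 1 descent step not counted)

10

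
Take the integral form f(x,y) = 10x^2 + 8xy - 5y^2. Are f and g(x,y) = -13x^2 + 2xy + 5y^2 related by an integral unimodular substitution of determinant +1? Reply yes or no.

D₁ = 264, D₂ = 264
river cycle of f (length 6): (-5, 12, 6), (6, 12, -5), (-5, 8, 10), (10, 12, -3), (-3, 12, 10), (10, 8, -5)
river cycle of g (length 6): (5, 8, -10), (-10, 12, 3), (3, 12, -10), (-10, 8, 5), (5, 12, -6), (-6, 12, 5)
cycles differ ⇒ inequivalent

no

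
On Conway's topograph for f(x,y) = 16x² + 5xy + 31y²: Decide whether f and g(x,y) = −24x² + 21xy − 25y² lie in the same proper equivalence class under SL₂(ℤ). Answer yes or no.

D₁ = -1959, D₂ = -1959
f: reduced (well bottom): (16,5,31) with a≤c, −a<b≤a
g is negative-definite; reduce −g:
−g: reduced (well bottom): (24,-21,25) with a≤c, −a<b≤a
flip sign back: reduced form of g is (-24,21,-25)
reduced forms (16, 5, 31) vs (-24, 21, -25) ⇒ inequivalent

no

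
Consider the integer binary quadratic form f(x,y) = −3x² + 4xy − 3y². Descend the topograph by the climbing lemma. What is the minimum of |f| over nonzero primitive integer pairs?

translate: b→2 (≡-4 mod 6), so (3,-4,3)→(3,2,2)
flip: (3,2,2)→(2,-2,3)
translate: b→2 (≡-2 mod 4), so (2,-2,3)→(2,2,3)
reduced (well bottom): (2,2,3) with a≤c, −a<b≤a
well minimum |f| = |-2| = 2 (negative-definite)

2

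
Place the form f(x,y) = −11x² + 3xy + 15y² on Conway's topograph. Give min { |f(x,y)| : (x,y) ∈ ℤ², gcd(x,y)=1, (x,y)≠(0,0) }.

descent: ρ → (15,-3,-11)
descent: ρ → (-11,25,1)  [lands on river]
river: ρ → (1,25,-11)
river: ρ → (-11,19,7)
river: ρ → (7,23,-5)
river: ρ → (-5,17,19)
river: ρ → (19,21,-3)
river: ρ → (-3,21,19)
river: ρ → (19,17,-5)
river: ρ → (-5,23,7)
river: ρ → (7,19,-11)
closes: descent 2, river 10
min |a| on river = 1

1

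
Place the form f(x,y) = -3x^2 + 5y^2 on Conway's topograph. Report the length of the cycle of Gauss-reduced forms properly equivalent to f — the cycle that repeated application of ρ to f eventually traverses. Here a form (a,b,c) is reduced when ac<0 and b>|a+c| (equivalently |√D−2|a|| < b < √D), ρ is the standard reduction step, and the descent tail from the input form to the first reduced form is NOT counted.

D = 60, ⌊√D⌋ = 7
descent: ρ → (5,0,-3)
descent: ρ → (-3,6,2)  [lands on river]
river: ρ → (2,6,-3)
ρ-cycle length = 2 (tail of 2 descent steps not counted)

2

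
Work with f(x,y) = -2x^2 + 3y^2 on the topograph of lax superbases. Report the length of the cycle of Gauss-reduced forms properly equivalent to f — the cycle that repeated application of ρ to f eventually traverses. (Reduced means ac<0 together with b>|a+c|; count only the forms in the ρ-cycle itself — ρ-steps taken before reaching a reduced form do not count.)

D = 24, ⌊√D⌋ = 4
descent: ρ → (3,0,-2)
descent: ρ → (-2,4,1)  [lands on river]
river: ρ → (1,4,-2)
ρ-cycle length = 2 (tail of 2 descent steps not counted)

2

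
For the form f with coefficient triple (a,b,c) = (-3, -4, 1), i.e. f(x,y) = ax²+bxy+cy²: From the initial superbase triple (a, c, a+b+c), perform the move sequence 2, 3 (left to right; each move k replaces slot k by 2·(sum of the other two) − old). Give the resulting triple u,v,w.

start (-3,1,-6) = (f(1,0),f(0,1),f(1,1))
replace slot 2: 2·((-3)+(-6)) − 1 = -19 → (-3,-19,-6)
replace slot 3: 2·((-3)+(-19)) − (-6) = -38 → (-3,-19,-38)

-3,-19,-38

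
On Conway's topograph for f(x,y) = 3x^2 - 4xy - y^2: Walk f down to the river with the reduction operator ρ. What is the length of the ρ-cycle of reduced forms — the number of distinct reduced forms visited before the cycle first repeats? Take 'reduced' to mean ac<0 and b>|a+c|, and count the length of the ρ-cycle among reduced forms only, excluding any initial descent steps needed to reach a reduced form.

D = 28, ⌊√D⌋ = 5
descent: ρ → (-1,4,3)  [lands on river]
river: ρ → (3,2,-2)
river: ρ → (-2,2,3)
river: ρ → (3,4,-1)
ρ-cycle length = 4 (tail of 1 descent step not counted)

4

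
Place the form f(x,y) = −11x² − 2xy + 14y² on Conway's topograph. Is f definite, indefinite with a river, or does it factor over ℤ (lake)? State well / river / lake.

D = b²−4ac = (-2)² − 4·(-11)·14 = 620
D > 0 non-square ⇒ indefinite ⇒ periodic river

river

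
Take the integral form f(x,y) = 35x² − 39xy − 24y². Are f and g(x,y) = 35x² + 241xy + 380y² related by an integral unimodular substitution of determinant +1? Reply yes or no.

D₁ = 4881, D₂ = 4881
river cycle of f (length 86): (-24, 39, 35), (35, 31, -28), (-28, 25, 38), (38, 51, -15), (-15, 69, 2), (2, 67, -49), (-49, 31, 20), (20, 49, -31), (-31, 13, 38), (38, 63, -6), … (76 more)
river cycle of g (length 86): (35, 31, -28), (-28, 25, 38), (38, 51, -15), (-15, 69, 2), (2, 67, -49), (-49, 31, 20), (20, 49, -31), (-31, 13, 38), (38, 63, -6), (-6, 69, 5), … (76 more)
cycles coincide ⇒ equivalent

yes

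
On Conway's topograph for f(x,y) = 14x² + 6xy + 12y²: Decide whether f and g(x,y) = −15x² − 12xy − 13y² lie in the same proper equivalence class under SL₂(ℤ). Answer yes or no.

D₁ = -636, D₂ = -636
f: flip: (14,6,12)→(12,-6,14)
f: reduced (well bottom): (12,-6,14) with a≤c, −a<b≤a
g is negative-definite; reduce −g:
−g: flip: (15,12,13)→(13,-12,15)
−g: reduced (well bottom): (13,-12,15) with a≤c, −a<b≤a
flip sign back: reduced form of g is (-13,12,-15)
reduced forms (12, -6, 14) vs (-13, 12, -15) ⇒ inequivalent

no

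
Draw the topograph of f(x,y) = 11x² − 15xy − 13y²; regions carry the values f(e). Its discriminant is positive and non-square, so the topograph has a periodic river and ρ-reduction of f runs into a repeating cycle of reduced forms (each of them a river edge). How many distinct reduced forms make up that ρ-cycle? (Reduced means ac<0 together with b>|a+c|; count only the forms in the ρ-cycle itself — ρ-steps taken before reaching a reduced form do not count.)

D = 797, ⌊√D⌋ = 28
descent: ρ → (-13,15,11)  [lands on river]
river: ρ → (11,7,-17)
river: ρ → (-17,27,1)
river: ρ → (1,27,-17)
river: ρ → (-17,7,11)
river: ρ → (11,15,-13)
river: ρ → (-13,11,13)
river: ρ → (13,15,-11)
river: ρ → (-11,7,17)
river: ρ → (17,27,-1)
river: ρ → (-1,27,17)
river: ρ → (17,7,-11)
river: ρ → (-11,15,13)
river: ρ → (13,11,-13)
ρ-cycle length = 14 (tail of 1 descent step not counted)

14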